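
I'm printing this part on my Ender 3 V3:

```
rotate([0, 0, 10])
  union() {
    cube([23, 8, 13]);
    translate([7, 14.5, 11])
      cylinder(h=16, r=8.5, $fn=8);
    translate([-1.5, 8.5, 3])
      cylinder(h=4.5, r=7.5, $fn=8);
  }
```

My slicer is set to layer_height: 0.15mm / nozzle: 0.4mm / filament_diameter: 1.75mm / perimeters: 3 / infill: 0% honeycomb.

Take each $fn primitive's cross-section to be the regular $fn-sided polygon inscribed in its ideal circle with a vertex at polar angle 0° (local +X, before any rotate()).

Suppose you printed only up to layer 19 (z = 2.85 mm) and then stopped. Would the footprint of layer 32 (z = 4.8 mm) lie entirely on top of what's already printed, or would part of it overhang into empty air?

Compare the two slices. At z = 2.85: the 23×8 cube contributes its full rectangle (area 184.00 mm²); the cylinder at (7, 14.5) is absent (z outside [11, 27]); the cylinder at (-1.5, 8.5) does not reach this height (z outside [3, 7.5]); Taking the union: only the 23×8 cube is present, so the union is just that shape — area = 184.00 mm²; (rotated 10° about Z; rotation is an isometry so areas/perimeters/island counts are preserved). At z = 4.8: the cube is present — its section is the full 23×8 rectangle (area 184.00 mm²); the cylinder at (7, 14.5) is absent (z outside [11, 27]); the r=7.5 cylinder at (-1.5, 8.5) gives a regular 8-gon of circumradius 7.5 (constant along its height) (area = (8/2)·7.500²·sin(360°/8) = 159.10 mm²); Combining (union): the regions partially overlap — summed areas 343.10 mm² minus the doubly-counted overlap 26.04 mm² gives 317.06 mm² — area = 317.06 mm²; (rotated 10° about Z; rotation is an isometry so areas/perimeters/island counts are preserved). Checking containment: at z = 4.8 the cross-section extends beyond the z = 2.85 cross-section by about 133.06 mm².

part overhangs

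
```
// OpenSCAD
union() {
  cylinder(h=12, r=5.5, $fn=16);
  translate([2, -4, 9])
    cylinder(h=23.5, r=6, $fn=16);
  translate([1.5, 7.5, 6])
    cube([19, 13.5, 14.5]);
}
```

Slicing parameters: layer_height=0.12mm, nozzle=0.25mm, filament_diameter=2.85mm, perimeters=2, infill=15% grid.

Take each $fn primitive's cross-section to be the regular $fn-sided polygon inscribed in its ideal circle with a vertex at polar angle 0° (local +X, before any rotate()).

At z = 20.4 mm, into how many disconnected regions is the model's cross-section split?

2

At z = 20.4 mm: the cylinder is not intersected at this z (z outside [0, 12]); the r=6 cylinder at (2, -4) contributes a regular 16-gon of circumradius 6; the cube at (1.5, 7.5) is present — its section is the full 19×13.5 rectangle; Combining (union): the 2 present regions are separate (no shared area or edge), so areas and boundary lengths simply add and each stays a separate island — 2 connected regions. The result has 2 disconnected regions.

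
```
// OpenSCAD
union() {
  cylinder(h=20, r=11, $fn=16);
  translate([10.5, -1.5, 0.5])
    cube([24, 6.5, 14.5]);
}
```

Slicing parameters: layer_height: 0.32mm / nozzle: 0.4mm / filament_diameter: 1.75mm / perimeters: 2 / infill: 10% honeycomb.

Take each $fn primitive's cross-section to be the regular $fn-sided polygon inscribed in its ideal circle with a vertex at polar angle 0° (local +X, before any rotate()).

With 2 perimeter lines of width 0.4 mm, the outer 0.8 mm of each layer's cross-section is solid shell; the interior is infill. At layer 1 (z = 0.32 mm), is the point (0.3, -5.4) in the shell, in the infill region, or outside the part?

infill

At z = 0.32 mm: the r=11 cylinder contributes a regular 16-gon of circumradius 11; the cube at (10.5, -1.5) does not reach this height (z outside [0.5, 15]); Merging all regions: only the r=11 cylinder is present, so the union is just that shape — 1 connected region. Overall, the cross-section is a single solid region. The nearest boundary edge runs (-0.00, -11.00)→(4.21, -10.16); distance from the point to it = 5.43 mm. The point is inside the cross-section and 5.43 mm from the nearest boundary — more than the 0.8 mm shell width (2 × 0.4), so it's in the infill interior.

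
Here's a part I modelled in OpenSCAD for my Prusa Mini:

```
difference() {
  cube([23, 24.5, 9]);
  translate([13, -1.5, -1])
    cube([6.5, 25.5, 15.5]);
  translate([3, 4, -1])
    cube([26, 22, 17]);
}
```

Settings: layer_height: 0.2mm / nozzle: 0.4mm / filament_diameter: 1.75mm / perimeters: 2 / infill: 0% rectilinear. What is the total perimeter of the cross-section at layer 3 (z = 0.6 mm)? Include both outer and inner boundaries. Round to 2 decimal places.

90.00 mm

At z = 0.6 mm: the 23×24.5 cube contributes its full rectangle (perimeter 95.00 mm); the 6.5×25.5 cube at (13, -1.5) contributes its full rectangle (perimeter 64.00 mm); the cube at (3, 4) (footprint 26×22) is included at this height (perimeter 96.00 mm); After the difference (first − rest): starting from the 23×24.5 cube, the 6.5×25.5 cube at (13, -1.5) partially overlaps it — only the 156.00 mm² overlap (of its 165.75 mm²) is removed, clipping the outline; the 26×22 cube at (3, 4) partially overlaps it — only the 280.00 mm² overlap (of its 572.00 mm²) is removed, clipping the outline — boundary = 90.00 mm. Overall, the cross-section has 2 separate islands. Total boundary length (outer) = 90.00 mm.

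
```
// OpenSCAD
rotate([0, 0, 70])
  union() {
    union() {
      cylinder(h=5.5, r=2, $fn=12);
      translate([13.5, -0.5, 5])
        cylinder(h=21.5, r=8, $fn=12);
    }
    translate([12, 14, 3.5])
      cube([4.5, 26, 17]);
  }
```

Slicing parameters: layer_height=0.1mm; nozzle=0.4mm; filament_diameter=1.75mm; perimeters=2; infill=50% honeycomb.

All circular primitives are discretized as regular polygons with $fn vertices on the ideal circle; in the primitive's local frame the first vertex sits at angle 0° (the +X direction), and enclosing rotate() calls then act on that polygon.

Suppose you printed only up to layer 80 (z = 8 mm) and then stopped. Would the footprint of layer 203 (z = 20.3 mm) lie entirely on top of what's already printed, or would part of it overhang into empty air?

entirely on top

Compare the two slices. At z = 8: the cylinder is absent (z outside [0, 5.5]); the cylinder at (13.5, -0.5): section is a regular 12-gon, circumradius r=8 (area = (12/2)·8.000²·sin(360°/12) = 192.00 mm²); Merging all regions: only the r=8 cylinder at (13.5, -0.5) is present, so the union is just that shape — area = 192.00 mm²; the 4.5×26 cube at (12, 14) contributes its full rectangle (area 117.00 mm²); Combining (union): the 2 present regions are separate (no shared area or edge), so areas and boundary lengths simply add and each stays a separate island — area = 309.00 mm²; (rotated 70° about Z; rotation is an isometry so areas/perimeters/island counts are preserved). At z = 20.3: the cylinder is absent (z outside [0, 5.5]); the cylinder at (13.5, -0.5): section is a regular 12-gon, circumradius r=8 (area = (12/2)·8.000²·sin(360°/12) = 192.00 mm²); Taking the union: only the r=8 cylinder at (13.5, -0.5) is present, so the union is just that shape — area = 192.00 mm²; the cube at (12, 14) is present — its section is the full 4.5×26 rectangle (area 117.00 mm²); Merging all regions: the 2 present regions are separate (no shared area or edge), so areas and boundary lengths simply add and each stays a separate island — area = 309.00 mm²; (whole slice rotated 70° about Z — lengths, areas and connectivity unchanged). Checking containment: the cross-section at z = 20.3 is a subset of the cross-section at z = 8.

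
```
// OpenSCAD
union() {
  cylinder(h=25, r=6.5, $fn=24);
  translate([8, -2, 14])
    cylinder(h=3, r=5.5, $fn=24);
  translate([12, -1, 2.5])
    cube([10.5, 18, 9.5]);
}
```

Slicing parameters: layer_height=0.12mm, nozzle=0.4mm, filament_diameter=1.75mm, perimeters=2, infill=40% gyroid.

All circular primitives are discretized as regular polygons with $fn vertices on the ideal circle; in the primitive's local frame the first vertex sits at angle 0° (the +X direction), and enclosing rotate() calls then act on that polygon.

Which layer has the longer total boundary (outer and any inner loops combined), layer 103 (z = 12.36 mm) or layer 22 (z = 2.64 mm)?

Layer 103 (z = 12.36): the r=6.5 cylinder contributes a regular 24-gon of circumradius 6.5 (perimeter = 2·24·6.500·sin(180°/24) = 40.72 mm); the cylinder at (8, -2) is absent (z outside [14, 17]); the cube at (12, -1) does not reach this height (z outside [2.5, 12]); Merging all regions: only the r=6.5 cylinder is present, so the union is just that shape — boundary = 40.72 mm. So its perimeter = 40.72 mm. Layer 22 (z = 2.64): the r=6.5 cylinder contributes a regular 24-gon of circumradius 6.5 (perimeter = 2·24·6.500·sin(180°/24) = 40.72 mm); the cylinder at (8, -2) does not reach this height (z outside [14, 17]); the cube at (12, -1) is present — its section is the full 10.5×18 rectangle (perimeter 57.00 mm); Merging all regions: the 2 present regions are separate (no shared area or edge), so areas and boundary lengths simply add and each stays a separate island — boundary = 97.72 mm. So its perimeter = 97.72 mm. Layer 22 is larger (97.72 vs 40.72 mm).

layer 22 (z = 2.64 mm)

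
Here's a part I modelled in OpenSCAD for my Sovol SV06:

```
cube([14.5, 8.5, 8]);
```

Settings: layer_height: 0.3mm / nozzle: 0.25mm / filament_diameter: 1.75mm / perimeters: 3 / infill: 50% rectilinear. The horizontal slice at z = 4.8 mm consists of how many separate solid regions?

At z = 4.8 mm: the 14.5×8.5 cube contributes its full rectangle. The result has 1 disconnected region.

1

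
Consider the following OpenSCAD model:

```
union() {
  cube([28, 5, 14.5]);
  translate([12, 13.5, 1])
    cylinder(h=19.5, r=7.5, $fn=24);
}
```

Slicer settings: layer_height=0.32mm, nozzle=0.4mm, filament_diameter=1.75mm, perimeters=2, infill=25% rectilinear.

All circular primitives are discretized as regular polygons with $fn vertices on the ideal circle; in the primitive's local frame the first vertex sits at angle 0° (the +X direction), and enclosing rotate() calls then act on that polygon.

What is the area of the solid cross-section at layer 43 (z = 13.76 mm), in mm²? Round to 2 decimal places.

314.70 mm²

At z = 13.76 mm: the 28×5 cube contributes its full rectangle (area 140.00 mm²); the cylinder at (12, 13.5): section is a regular 24-gon, circumradius r=7.5 (area = (24/2)·7.500²·sin(360°/24) = 174.70 mm²); Merging all regions: the 2 present regions are separate (no shared area or edge), so areas and boundary lengths simply add and each stays a separate island — area = 314.70 mm². Overall, the cross-section has 2 separate islands. Net area = 314.70 mm².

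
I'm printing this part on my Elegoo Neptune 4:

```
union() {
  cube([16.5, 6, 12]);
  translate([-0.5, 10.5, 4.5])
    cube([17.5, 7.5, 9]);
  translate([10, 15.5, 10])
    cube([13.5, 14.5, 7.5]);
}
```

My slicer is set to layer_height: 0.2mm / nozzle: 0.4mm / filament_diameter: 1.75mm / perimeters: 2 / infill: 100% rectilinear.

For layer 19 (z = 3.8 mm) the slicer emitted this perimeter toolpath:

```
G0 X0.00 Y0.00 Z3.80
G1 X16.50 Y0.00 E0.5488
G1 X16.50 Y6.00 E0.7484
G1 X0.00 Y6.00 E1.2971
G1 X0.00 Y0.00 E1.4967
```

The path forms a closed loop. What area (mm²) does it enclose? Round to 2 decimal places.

99.00 mm²

Apply the shoelace formula to the sequence of (X, Y) vertices; enclosed area = 99.00 mm².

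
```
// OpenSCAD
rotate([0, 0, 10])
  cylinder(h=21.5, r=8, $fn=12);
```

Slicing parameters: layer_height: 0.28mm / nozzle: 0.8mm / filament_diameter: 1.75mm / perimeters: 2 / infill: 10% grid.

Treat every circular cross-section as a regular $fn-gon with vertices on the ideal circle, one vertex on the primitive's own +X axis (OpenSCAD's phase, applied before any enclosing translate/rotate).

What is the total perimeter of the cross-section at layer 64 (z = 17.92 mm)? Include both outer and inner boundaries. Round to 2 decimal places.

49.69 mm

At z = 17.92 mm: the r=8 cylinder contributes a regular 12-gon of circumradius 8 (perimeter = 2·12·8.000·sin(180°/12) = 49.69 mm); (rotated 10° about Z; rotation is an isometry so areas/perimeters/island counts are preserved). Overall, the cross-section is a single solid region. Total boundary length (outer) = 49.69 mm.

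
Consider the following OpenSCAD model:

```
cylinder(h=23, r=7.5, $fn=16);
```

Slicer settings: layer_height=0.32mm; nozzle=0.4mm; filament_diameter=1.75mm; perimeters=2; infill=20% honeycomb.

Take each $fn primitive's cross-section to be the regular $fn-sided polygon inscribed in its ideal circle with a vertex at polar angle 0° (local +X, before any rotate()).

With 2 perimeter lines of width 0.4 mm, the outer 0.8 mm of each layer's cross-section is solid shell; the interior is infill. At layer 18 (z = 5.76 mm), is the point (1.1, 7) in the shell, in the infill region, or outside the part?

shell

At z = 5.76 mm: the r=7.5 cylinder gives a regular 16-gon of circumradius 7.5 (constant along its height). Overall, the cross-section is a single solid region. The nearest boundary edge runs (2.87, 6.93)→(0.00, 7.50); distance from the point to it = 0.28 mm. The point is inside the cross-section, 0.28 mm from the nearest boundary — within the 0.8 mm shell band (2 × 0.4).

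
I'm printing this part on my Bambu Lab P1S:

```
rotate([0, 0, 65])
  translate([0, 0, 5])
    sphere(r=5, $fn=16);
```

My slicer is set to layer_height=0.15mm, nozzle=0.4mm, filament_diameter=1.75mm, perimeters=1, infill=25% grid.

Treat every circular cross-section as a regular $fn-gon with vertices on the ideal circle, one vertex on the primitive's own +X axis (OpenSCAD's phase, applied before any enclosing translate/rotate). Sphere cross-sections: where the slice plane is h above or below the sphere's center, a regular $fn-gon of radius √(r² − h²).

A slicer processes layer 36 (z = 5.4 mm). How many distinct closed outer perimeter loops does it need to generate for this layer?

At z = 5.4 mm: the r=5 sphere contributes a regular 16-gon of circumradius √(5²−0.4²) = 4.984; (whole slice rotated 65° about Z — lengths, areas and connectivity unchanged). The result has 1 disconnected region.

1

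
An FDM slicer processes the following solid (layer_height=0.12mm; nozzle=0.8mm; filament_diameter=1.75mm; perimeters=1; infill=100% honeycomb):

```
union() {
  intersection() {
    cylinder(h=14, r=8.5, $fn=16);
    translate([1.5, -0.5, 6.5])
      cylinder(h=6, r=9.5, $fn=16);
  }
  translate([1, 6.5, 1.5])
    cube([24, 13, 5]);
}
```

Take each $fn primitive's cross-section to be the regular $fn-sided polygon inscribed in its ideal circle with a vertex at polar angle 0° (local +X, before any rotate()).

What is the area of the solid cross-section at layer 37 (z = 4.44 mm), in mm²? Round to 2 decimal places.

312.00 mm²

At z = 4.44 mm: the r=8.5 cylinder contributes a regular 16-gon of circumradius 8.5 (area = (16/2)·8.500²·sin(360°/16) = 221.19 mm²); the cylinder at (1.5, -0.5) does not reach this height (z outside [6.5, 12.5]); After intersecting: at least one operand is absent at this height, so nothing remains; the 24×13 cube at (1, 6.5) contributes its full rectangle (area 312.00 mm²); Combining (union): only the 24×13 cube at (1, 6.5) is present, so the union is just that shape — area = 312.00 mm². Overall, the cross-section is a single solid region. Net area = 312.00 mm².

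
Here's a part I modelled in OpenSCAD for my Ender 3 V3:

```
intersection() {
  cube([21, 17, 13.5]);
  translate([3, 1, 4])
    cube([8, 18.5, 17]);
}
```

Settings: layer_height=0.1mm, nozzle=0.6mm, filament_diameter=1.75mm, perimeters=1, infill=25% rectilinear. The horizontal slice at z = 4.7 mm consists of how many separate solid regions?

At z = 4.7 mm: the 21×17 cube contributes its full rectangle; the cube at (3, 1) is present — its section is the full 8×18.5 rectangle; After intersecting: the 8×18.5 cube at (3, 1) partially overlaps the 21×17 cube; clipping to the common part keeps 128.00 mm² — 1 connected region. The result has 1 disconnected region.

1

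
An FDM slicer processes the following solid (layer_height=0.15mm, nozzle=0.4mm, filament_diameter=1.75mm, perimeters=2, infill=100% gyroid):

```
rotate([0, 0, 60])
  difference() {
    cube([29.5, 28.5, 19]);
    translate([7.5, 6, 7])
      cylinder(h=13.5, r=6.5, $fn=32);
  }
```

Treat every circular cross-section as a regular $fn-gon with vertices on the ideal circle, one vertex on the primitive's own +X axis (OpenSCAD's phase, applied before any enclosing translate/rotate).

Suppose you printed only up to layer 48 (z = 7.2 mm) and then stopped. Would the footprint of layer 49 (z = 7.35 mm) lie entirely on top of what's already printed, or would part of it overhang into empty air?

entirely on top

Compare the two slices. At z = 7.2: the cube is present — its section is the full 29.5×28.5 rectangle (area 840.75 mm²); the r=6.5 cylinder at (7.5, 6) contributes a regular 32-gon of circumradius 6.5 (area = (32/2)·6.500²·sin(360°/32) = 131.88 mm²); Subtracting the remaining from the first: starting from the 29.5×28.5 cube (840.75 mm²), the r=6.5 cylinder at (7.5, 6) partially overlaps it — only the 130.31 mm² overlap (of its 131.88 mm²) is removed, clipping the outline — area = 710.44 mm²; (whole slice rotated 60° about Z — lengths, areas and connectivity unchanged). At z = 7.35: the cube is present — its section is the full 29.5×28.5 rectangle (area 840.75 mm²); the r=6.5 cylinder at (7.5, 6) gives a regular 32-gon of circumradius 6.5 (constant along its height) (area = (32/2)·6.500²·sin(360°/32) = 131.88 mm²); After the difference (first − rest): starting from the 29.5×28.5 cube (840.75 mm²), the r=6.5 cylinder at (7.5, 6) partially overlaps it — only the 130.31 mm² overlap (of its 131.88 mm²) is removed, clipping the outline — area = 710.44 mm²; (rotated 60° about Z; rotation is an isometry so areas/perimeters/island counts are preserved). Checking containment: the cross-section at z = 7.35 is a subset of the cross-section at z = 7.2.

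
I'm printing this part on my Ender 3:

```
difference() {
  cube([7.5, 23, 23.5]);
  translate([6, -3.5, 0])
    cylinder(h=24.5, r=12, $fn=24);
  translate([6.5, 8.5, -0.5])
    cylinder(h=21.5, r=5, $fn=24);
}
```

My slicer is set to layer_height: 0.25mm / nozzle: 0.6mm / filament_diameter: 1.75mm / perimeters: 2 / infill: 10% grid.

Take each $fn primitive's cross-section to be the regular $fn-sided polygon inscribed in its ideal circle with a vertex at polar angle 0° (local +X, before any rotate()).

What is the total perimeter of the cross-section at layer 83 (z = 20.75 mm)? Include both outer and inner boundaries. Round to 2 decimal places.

44.78 mm

At z = 20.75 mm: the cube is present — its section is the full 7.5×23 rectangle (perimeter 61.00 mm); the r=12 cylinder at (6, -3.5) contributes a regular 24-gon of circumradius 12 (perimeter = 2·24·12.000·sin(180°/24) = 75.18 mm); the r=5 cylinder at (6.5, 8.5) contributes a regular 24-gon of circumradius 5 (perimeter = 2·24·5.000·sin(180°/24) = 31.33 mm); Taking the first minus the rest: starting from the 7.5×23 cube, the r=12 cylinder at (6, -3.5) partially overlaps it — only the 60.05 mm² overlap (of its 447.24 mm²) is removed, clipping the outline; the r=5 cylinder at (6.5, 8.5) partially overlaps it — only the 26.04 mm² overlap (of its 77.65 mm²) is removed, clipping the outline — boundary = 44.78 mm. Overall, the cross-section is a single solid region. Total boundary length (outer) = 44.78 mm.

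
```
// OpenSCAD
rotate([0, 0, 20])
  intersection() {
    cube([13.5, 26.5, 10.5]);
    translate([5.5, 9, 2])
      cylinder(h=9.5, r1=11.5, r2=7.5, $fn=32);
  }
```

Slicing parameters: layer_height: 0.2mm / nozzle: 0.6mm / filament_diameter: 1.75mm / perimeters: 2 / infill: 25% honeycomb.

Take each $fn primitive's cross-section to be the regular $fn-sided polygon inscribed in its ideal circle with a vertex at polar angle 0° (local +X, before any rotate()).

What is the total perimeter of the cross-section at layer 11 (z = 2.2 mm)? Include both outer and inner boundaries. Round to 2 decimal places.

63.63 mm

At z = 2.2 mm: the cube (footprint 13.5×26.5) is included at this height (perimeter 80.00 mm); the cone at (5.5, 9) (r1=11.5→r2=7.5) has section circumradius 11.416 here — a regular 32-gon (perimeter = 2·32·11.416·sin(180°/32) = 71.61 mm); After intersecting: the cone at (5.5, 9) partially overlaps the 13.5×26.5 cube; clipping to the common part keeps 263.94 mm² — boundary = 63.63 mm; (rotated 20° about Z; rotation is an isometry so areas/perimeters/island counts are preserved). Overall, the cross-section is a single solid region. Total boundary length (outer) = 63.63 mm.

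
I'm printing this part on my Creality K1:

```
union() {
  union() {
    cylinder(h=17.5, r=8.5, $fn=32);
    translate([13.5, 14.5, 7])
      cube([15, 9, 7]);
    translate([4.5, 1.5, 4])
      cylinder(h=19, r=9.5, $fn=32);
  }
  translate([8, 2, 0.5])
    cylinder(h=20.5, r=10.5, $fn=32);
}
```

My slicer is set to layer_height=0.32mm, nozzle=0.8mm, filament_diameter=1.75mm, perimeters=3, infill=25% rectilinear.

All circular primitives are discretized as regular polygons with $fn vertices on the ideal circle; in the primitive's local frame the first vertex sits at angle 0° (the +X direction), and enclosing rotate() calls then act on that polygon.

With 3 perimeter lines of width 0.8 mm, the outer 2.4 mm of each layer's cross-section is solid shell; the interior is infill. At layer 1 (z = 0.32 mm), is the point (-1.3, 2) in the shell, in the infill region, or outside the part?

infill

At z = 0.32 mm: the cylinder: section is a regular 32-gon, circumradius r=8.5; the cube at (13.5, 14.5) does not reach this height (z outside [7, 14]); the cylinder at (4.5, 1.5) does not reach this height (z outside [4, 23]); Combining (union): only the r=8.5 cylinder is present, so the union is just that shape — 1 connected region; the cylinder at (8, 2) does not reach this height (z outside [0.5, 21]); Merging all regions: only that combined region is present, so the union is just that shape — 1 connected region. Overall, the cross-section is a single solid region. The nearest boundary edge runs (-3.25, 7.85)→(-4.72, 7.07); distance from the point to it = 6.08 mm. The point is inside the cross-section and 6.08 mm from the nearest boundary — more than the 2.4 mm shell width (3 × 0.8), so it's in the infill interior.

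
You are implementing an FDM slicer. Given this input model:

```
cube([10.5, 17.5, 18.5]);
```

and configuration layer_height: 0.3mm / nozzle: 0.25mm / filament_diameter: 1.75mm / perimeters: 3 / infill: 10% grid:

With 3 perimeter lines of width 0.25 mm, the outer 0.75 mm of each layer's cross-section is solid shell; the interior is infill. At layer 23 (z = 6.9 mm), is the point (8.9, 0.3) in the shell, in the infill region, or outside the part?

shell

At z = 6.9 mm: the 10.5×17.5 cube contributes its full rectangle. Overall, the cross-section is a single solid region. The nearest boundary edge runs (0.00, 0.00)→(10.50, 0.00); distance from the point to it = 0.30 mm. The point is inside the cross-section, 0.30 mm from the nearest boundary — within the 0.75 mm shell band (3 × 0.25).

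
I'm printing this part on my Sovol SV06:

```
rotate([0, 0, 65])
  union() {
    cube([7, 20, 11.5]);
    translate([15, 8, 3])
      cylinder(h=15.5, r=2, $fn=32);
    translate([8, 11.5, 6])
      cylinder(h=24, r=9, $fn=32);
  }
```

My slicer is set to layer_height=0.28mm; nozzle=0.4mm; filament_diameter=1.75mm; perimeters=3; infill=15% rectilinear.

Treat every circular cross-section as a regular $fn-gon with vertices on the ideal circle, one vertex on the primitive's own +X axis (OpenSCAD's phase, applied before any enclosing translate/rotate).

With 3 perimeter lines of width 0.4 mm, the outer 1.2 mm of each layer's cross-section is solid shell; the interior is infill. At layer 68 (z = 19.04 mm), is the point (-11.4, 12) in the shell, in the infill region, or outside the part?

At z = 19.04 mm: the cube does not reach this height (z outside [0, 11.5]); the cylinder at (15, 8) does not reach this height (z outside [3, 18.5]); the cylinder at (8, 11.5): section is a regular 32-gon, circumradius r=9; Merging all regions: only the r=9 cylinder at (8, 11.5) is present, so the union is just that shape — 1 connected region; (rotated 65° about Z; rotation is an isometry so areas/perimeters/island counts are preserved). Overall, the cross-section is a single solid region. Undo the 65° rotation: the query point maps to (6.058, 15.403) in the un-rotated model frame. The nearest boundary edge runs (4.56, 19.81)→(3.00, 18.98); distance from the point to it = 4.60 mm. The point is inside the cross-section and 4.60 mm from the nearest boundary — more than the 1.2 mm shell width (3 × 0.4), so it's in the infill interior.

infill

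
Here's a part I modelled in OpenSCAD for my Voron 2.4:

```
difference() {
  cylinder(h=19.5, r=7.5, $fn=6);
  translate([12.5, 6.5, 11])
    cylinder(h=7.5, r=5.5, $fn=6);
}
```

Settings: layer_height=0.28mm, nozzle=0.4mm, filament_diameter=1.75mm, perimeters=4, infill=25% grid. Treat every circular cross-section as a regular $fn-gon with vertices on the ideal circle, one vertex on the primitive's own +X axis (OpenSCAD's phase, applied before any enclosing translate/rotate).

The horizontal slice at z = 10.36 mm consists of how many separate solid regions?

1

At z = 10.36 mm: the cylinder: section is a regular 6-gon, circumradius r=7.5; the cylinder at (12.5, 6.5) is not intersected at this z (z outside [11, 18.5]); Taking the first minus the rest: none of the subtracted shapes is present at this height, so the r=7.5 cylinder is unchanged — 1 connected region. The result has 1 disconnected region.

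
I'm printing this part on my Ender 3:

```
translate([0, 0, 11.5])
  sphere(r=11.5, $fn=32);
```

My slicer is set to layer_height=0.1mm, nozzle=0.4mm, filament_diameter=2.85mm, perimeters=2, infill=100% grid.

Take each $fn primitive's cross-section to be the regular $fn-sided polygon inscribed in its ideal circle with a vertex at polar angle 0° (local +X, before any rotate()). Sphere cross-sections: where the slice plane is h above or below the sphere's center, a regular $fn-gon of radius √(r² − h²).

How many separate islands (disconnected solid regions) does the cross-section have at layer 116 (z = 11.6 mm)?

1

At z = 11.6 mm: the r=11.5 sphere contributes a regular 32-gon of circumradius √(11.5²−0.1²) = 11.500. Overall, the cross-section is a single solid region. Island count = 1.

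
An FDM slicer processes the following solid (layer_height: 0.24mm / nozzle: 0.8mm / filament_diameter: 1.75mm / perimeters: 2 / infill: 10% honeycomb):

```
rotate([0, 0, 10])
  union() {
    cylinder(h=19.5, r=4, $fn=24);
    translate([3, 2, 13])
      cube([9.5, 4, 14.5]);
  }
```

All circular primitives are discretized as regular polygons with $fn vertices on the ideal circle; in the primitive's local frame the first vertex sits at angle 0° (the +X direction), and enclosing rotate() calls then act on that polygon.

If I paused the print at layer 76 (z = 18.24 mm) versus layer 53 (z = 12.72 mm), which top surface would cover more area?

Layer 76 (z = 18.24): the r=4 cylinder contributes a regular 24-gon of circumradius 4 (area = (24/2)·4.000²·sin(360°/24) = 49.69 mm²); the cube at (3, 2) is present — its section is the full 9.5×4 rectangle (area 38.00 mm²); Taking the union: the regions partially overlap — summed areas 87.69 mm² minus the doubly-counted overlap 0.14 mm² gives 87.55 mm² — area = 87.55 mm²; (rotated 10° about Z; rotation is an isometry so areas/perimeters/island counts are preserved). So its area = 87.55 mm². Layer 53 (z = 12.72): the cylinder: section is a regular 24-gon, circumradius r=4 (area = (24/2)·4.000²·sin(360°/24) = 49.69 mm²); the cube at (3, 2) does not reach this height (z outside [13, 27.5]); Taking the union: only the r=4 cylinder is present, so the union is just that shape — area = 49.69 mm²; (whole slice rotated 10° about Z — lengths, areas and connectivity unchanged). So its area = 49.69 mm². Layer 76 is larger (87.55 vs 49.69 mm²).

layer 76 (z = 18.24 mm)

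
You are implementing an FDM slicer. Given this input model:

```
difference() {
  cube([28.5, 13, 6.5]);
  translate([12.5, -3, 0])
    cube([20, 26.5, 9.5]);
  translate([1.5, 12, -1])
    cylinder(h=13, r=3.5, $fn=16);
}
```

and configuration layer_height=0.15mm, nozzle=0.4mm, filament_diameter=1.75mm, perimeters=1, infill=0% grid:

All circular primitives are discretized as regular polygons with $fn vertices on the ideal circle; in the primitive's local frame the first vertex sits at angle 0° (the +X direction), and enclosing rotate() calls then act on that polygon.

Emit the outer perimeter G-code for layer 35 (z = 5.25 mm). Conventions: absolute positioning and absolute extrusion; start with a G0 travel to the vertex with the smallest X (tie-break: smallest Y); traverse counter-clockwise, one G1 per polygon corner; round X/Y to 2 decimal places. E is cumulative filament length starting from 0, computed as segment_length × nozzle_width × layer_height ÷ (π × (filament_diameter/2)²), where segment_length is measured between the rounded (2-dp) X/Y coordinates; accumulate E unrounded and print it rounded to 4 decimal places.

At z = 5.25 mm: the 28.5×13 cube contributes its full rectangle; the cube at (12.5, -3) (footprint 20×26.5) is included at this height; the cylinder at (1.5, 12): section is a regular 16-gon, circumradius r=3.5; Subtracting the remaining from the first: starting from the 28.5×13 cube, the 20×26.5 cube at (12.5, -3) partially overlaps it — only the 208.00 mm² overlap (of its 530.00 mm²) is removed, clipping the outline; the r=3.5 cylinder at (1.5, 12) partially overlaps it — only the 19.30 mm² overlap (of its 37.50 mm²) is removed, clipping the outline — 1 connected region. The outline is a single polygon with 11 vertices. Extrusion per mm of travel: 0.4 × 0.15 / (π × 0.875²) = 0.024945. Accumulating E over each segment gives final E = 1.2498.

G0 X0.00 Y0.00 Z5.25
G1 X12.50 Y0.00 E0.3118
G1 X12.50 Y13.00 E0.6361
G1 X4.80 Y13.00 E0.8282
G1 X5.00 Y12.00 E0.8536
G1 X4.73 Y10.66 E0.8877
G1 X3.97 Y9.53 E0.9217
G1 X2.84 Y8.77 E0.9557
G1 X1.50 Y8.50 E0.9898
G1 X0.16 Y8.77 E1.0239
G1 X0.00 Y8.87 E1.0286
G1 X0.00 Y0.00 E1.2498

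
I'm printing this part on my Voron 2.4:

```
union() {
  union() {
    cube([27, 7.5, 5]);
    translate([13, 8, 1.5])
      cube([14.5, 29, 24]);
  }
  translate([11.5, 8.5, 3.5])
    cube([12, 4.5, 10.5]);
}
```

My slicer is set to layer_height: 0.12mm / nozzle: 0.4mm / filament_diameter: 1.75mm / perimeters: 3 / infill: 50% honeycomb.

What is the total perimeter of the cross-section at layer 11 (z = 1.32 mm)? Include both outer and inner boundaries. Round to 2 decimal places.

At z = 1.32 mm: the 27×7.5 cube contributes its full rectangle (perimeter 69.00 mm); the cube at (13, 8) does not reach this height (z outside [1.5, 25.5]); Combining (union): only the 27×7.5 cube is present, so the union is just that shape — boundary = 69.00 mm; the cube at (11.5, 8.5) is not intersected at this z (z outside [3.5, 14]); Taking the union: only the result so far is present, so the union is just that shape — boundary = 69.00 mm. Overall, the cross-section is a single solid region. Total boundary length (outer) = 69.00 mm.

69.00 mm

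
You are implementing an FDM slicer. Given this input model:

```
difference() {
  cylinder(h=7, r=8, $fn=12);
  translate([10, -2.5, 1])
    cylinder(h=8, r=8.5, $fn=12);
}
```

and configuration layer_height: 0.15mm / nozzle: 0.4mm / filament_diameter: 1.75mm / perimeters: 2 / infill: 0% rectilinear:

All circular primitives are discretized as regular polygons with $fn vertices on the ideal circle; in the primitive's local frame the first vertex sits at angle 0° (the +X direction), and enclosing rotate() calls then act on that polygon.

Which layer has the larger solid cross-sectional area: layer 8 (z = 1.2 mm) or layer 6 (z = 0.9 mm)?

layer 6 (z = 0.9 mm)

Layer 8 (z = 1.2): the r=8 cylinder contributes a regular 12-gon of circumradius 8 (area = (12/2)·8.000²·sin(360°/12) = 192.00 mm²); the r=8.5 cylinder at (10, -2.5) contributes a regular 12-gon of circumradius 8.5 (area = (12/2)·8.500²·sin(360°/12) = 216.75 mm²); Taking the first minus the rest: starting from the r=8 cylinder (192.00 mm²), the r=8.5 cylinder at (10, -2.5) partially overlaps it — only the 50.34 mm² overlap (of its 216.75 mm²) is removed, clipping the outline — area = 141.66 mm². So its area = 141.66 mm². Layer 6 (z = 0.9): the r=8 cylinder gives a regular 12-gon of circumradius 8 (constant along its height) (area = (12/2)·8.000²·sin(360°/12) = 192.00 mm²); the cylinder at (10, -2.5) does not reach this height (z outside [1, 9]); After the difference (first − rest): none of the subtracted shapes is present at this height, so the r=8 cylinder is unchanged — area = 192.00 mm². So its area = 192.00 mm². Layer 6 is larger (192.00 vs 141.66 mm²).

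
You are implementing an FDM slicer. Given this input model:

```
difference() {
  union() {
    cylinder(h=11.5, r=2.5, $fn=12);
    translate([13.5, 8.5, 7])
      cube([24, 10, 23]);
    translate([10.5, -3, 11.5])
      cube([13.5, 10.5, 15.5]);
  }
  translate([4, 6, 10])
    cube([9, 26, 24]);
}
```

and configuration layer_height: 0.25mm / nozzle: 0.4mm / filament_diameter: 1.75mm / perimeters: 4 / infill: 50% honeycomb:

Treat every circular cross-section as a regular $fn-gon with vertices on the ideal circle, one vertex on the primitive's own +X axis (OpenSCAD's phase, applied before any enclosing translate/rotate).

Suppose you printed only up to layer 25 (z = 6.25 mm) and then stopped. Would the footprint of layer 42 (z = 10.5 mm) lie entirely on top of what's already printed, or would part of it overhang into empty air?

Compare the two slices. At z = 6.25: the r=2.5 cylinder gives a regular 12-gon of circumradius 2.5 (constant along its height) (area = (12/2)·2.500²·sin(360°/12) = 18.75 mm²); the cube at (13.5, 8.5) is absent (z outside [7, 30]); the cube at (10.5, -3) does not reach this height (z outside [11.5, 27]); Merging all regions: only the r=2.5 cylinder is present, so the union is just that shape — area = 18.75 mm²; the cube at (4, 6) is not intersected at this z (z outside [10, 34]); After the difference (first − rest): none of the subtracted shapes is present at this height, so the result so far is unchanged — area = 18.75 mm². At z = 10.5: the cylinder: section is a regular 12-gon, circumradius r=2.5 (area = (12/2)·2.500²·sin(360°/12) = 18.75 mm²); the cube at (13.5, 8.5) is present — its section is the full 24×10 rectangle (area 240.00 mm²); the cube at (10.5, -3) is not intersected at this z (z outside [11.5, 27]); Combining (union): the 2 present regions are separate (no shared area or edge), so areas and boundary lengths simply add and each stays a separate island — area = 258.75 mm²; the cube at (4, 6) (footprint 9×26) is included at this height (area 234.00 mm²); Taking the first minus the rest: starting from that combined region (258.75 mm²), the 9×26 cube at (4, 6) misses the remaining region (no effect) — area = 258.75 mm². Checking containment: at z = 10.5 the cross-section extends beyond the z = 6.25 cross-section by about 240.00 mm².

part overhangs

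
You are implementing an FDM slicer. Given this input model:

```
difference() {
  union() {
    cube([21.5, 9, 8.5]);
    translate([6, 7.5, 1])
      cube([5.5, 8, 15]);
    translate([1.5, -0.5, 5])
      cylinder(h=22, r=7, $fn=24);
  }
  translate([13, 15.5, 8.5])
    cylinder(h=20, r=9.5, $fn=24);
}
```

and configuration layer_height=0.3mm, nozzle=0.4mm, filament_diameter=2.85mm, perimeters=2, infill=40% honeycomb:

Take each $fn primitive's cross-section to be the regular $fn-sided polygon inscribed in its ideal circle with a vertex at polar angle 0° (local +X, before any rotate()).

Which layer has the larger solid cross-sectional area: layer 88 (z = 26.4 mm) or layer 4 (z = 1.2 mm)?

Layer 88 (z = 26.4): the cube does not reach this height (z outside [0, 8.5]); the cube at (6, 7.5) does not reach this height (z outside [1, 16]); the r=7 cylinder at (1.5, -0.5) contributes a regular 24-gon of circumradius 7 (area = (24/2)·7.000²·sin(360°/24) = 152.19 mm²); Taking the union: only the r=7 cylinder at (1.5, -0.5) is present, so the union is just that shape — area = 152.19 mm²; the cylinder at (13, 15.5): section is a regular 24-gon, circumradius r=9.5 (area = (24/2)·9.500²·sin(360°/24) = 280.30 mm²); After the difference (first − rest): starting from that combined region (152.19 mm²), the r=9.5 cylinder at (13, 15.5) misses the remaining region (no effect) — area = 152.19 mm². So its area = 152.19 mm². Layer 4 (z = 1.2): the cube is present — its section is the full 21.5×9 rectangle (area 193.50 mm²); the 5.5×8 cube at (6, 7.5) contributes its full rectangle (area 44.00 mm²); the cylinder at (1.5, -0.5) is absent (z outside [5, 27]); Merging all regions: the regions partially overlap — summed areas 237.50 mm² minus the doubly-counted overlap 8.25 mm² gives 229.25 mm² — area = 229.25 mm²; the cylinder at (13, 15.5) is absent (z outside [8.5, 28.5]); After the difference (first − rest): none of the subtracted shapes is present at this height, so the result so far is unchanged — area = 229.25 mm². So its area = 229.25 mm². Layer 4 is larger (229.25 vs 152.19 mm²).

layer 4 (z = 1.2 mm)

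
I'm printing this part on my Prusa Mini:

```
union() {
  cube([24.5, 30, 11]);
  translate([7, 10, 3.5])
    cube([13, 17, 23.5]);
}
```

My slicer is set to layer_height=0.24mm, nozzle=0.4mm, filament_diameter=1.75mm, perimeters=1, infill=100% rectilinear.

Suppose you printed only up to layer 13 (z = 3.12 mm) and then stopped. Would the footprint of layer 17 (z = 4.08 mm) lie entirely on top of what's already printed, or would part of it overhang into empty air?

entirely on top

Compare the two slices. At z = 3.12: the cube is present — its section is the full 24.5×30 rectangle (area 735.00 mm²); the cube at (7, 10) is absent (z outside [3.5, 27]); Merging all regions: only the 24.5×30 cube is present, so the union is just that shape — area = 735.00 mm². At z = 4.08: the 24.5×30 cube contributes its full rectangle (area 735.00 mm²); the cube at (7, 10) is present — its section is the full 13×17 rectangle (area 221.00 mm²); Taking the union: the 13×17 cube at (7, 10) lies entirely inside the 24.5×30 cube, so the union is just the 24.5×30 cube — area = 735.00 mm². Checking containment: the cross-section at z = 4.08 is a subset of the cross-section at z = 3.12.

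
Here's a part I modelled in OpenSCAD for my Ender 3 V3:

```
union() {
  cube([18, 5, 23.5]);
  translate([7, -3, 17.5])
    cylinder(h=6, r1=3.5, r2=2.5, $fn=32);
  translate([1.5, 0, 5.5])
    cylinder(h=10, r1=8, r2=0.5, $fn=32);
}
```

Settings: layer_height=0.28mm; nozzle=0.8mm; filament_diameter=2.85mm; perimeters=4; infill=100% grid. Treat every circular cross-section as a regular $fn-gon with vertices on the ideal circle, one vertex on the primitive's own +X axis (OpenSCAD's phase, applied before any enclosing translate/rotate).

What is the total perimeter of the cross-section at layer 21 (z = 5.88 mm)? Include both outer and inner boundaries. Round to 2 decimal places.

At z = 5.88 mm: the cube (footprint 18×5) is included at this height (perimeter 46.00 mm); the cone at (7, -3) is absent (z outside [17.5, 23.5]); the cone at (1.5, 0) contributes a regular 32-gon of circumradius 7.715 (interpolated between r1=8 and r2=0.5 at t=0.038) (perimeter = 2·32·7.715·sin(180°/32) = 48.40 mm); Taking the union: the regions partially overlap (shared area 43.04 mm²), so the edge portions inside another operand are dropped and the merged outline is re-measured after clipping — boundary = 67.39 mm. Overall, the cross-section is a single solid region. Total boundary length (outer) = 67.39 mm.

67.39 mm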